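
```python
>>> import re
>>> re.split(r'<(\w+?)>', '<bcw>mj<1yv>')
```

Matches to split on: at [0:5] → '<bcw>'; at [7:12] → '<1yv>'.
`re.split` interleaves the captured-group text with the surrounding fragments.

['', 'bcw', 'mj', '1yv', '']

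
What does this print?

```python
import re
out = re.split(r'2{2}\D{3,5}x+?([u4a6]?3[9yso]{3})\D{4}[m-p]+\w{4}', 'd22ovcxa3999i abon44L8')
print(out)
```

The pattern matches exactly 2 of the literal '2', then 3 to 5 of a non-digit, then one or more of a literal 'x' (lazy); then optionally one of [u4a6], then a literal '3', then exactly 3 of one of [9yso] (captured); then exactly 4 of a non-digit, then one or more of a character in [m-p], then exactly 4 of a word character.
Matches to split on: at [1:22] → '22ovcxa3999i abon44L8'.
`re.split` interleaves the captured-group text with the surrounding fragments.

['d', 'a3999', '']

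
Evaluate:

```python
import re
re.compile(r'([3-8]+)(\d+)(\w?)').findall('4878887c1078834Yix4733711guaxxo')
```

[('487888', '7', 'c'), ('7883', '4', 'Y'), ('47337', '11', 'g')]

The pattern matches one or more of a character in [3-8] (captured); then one or more of a digit (captured); then optionally a word character (captured).
Multiple groups make `findall` return tuples — one 3-tuple for each match.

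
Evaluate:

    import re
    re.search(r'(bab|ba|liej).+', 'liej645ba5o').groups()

('liej',)

`re.search` scans for the first position where the pattern succeeds.
The match spans [0:11] → 'liej645ba5o'.
Captured: group 1 = 'liej'.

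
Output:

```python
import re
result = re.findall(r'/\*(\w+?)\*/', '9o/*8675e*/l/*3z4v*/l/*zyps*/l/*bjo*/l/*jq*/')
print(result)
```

Walking the string: at [2:11] match '/*8675e*/', group 1 = '8675e'; at [12:20] match '/*3z4v*/', group 1 = '3z4v'; at [21:29] match '/*zyps*/', group 1 = 'zyps'; at [30:37] match '/*bjo*/', group 1 = 'bjo'; at [38:44] match '/*jq*/', group 1 = 'jq'.
With a single group, `findall` returns only what that group captured — 5 items.

['8675e', '3z4v', 'zyps', 'bjo', 'jq']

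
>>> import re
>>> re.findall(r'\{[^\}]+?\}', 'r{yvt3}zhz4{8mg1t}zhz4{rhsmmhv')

['{yvt3}', '{8mg1t}']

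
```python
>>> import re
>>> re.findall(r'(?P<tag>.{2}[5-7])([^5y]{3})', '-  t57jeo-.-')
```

[(' t5', '7je')]

Multiple groups make `findall` return tuples — one 2-tuple for the one match.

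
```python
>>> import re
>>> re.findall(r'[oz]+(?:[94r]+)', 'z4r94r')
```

This matches one or more of one of [oz]; then one or more of one of [94r] (non-capturing group).
Walking the string: at [0:6] → 'z4r94r'.
`findall` yields the raw match text (1 of them) because the pattern has no groups.

['z4r94r']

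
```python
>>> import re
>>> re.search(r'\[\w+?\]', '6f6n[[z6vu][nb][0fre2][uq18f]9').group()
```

'[z6vu]'

`re.search` scans for the first position where the pattern succeeds.
The match spans [5:11] → '[z6vu]'.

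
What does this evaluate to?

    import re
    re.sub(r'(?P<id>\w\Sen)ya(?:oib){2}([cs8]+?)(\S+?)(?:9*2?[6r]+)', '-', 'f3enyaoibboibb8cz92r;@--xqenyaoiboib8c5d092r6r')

'f3enyaoibboibb8cz92r;@---'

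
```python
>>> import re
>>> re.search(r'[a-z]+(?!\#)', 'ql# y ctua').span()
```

The negative lookahead/lookbehind blocks any match where the forbidden context is present.
`re.search` tries every starting position until one works.
The match spans [0:1] → 'q'.

(0, 1)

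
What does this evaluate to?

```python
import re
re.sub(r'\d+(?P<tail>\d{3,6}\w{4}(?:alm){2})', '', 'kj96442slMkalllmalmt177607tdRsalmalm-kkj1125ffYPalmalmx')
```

Every occurrence is swapped for ''.

'kj96442slMkalllmalmt-kkjx'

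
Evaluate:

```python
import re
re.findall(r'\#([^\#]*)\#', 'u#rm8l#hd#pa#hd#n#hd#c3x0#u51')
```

One capturing group, so `findall` returns just the captured substring from each match — 4 in all.

['rm8l', 'pa', 'n', 'c3x0']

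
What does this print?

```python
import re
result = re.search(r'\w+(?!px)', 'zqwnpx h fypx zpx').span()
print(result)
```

(0, 6)

Because the assertion is negative and zero-width, positions next to the forbidden text are skipped.
`re.search` tries every starting position until one works.
The match spans [0:6] → 'zqwnpx'.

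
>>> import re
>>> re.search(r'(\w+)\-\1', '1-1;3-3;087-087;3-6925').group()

'1-1'

A backreference is literal: `\1` must see the identical characters the first group matched.
`re.search` tries every starting position until one works.
The match spans [0:3] → '1-1'.
Captured: group 1 = '1'.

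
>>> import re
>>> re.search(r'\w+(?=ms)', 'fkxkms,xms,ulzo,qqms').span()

(0, 4)

The `(?=…)`/`(?<=…)` assertion just peeks at neighbouring text; it doesn't advance the match position.
Unlike `match`, `search` isn't anchored — it looks for the pattern anywhere in the string.
The match spans [0:4] → 'fkxk'.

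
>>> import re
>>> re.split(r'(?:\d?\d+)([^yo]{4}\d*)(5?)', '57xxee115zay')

This matches optionally a digit, then one or more of a digit (non-capturing group); then exactly 4 of any character except [yo], then zero or more of a digit (captured); then optionally a literal '5' (captured).
Matches to split on: at [0:9] → '57xxee115'.
`re.split` interleaves the captured-group text with the surrounding fragments.

['', 'xxee115', '', 'zay']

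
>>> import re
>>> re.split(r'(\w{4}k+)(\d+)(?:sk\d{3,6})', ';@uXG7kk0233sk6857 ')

[';@', 'uXG7kk', '0233', ' ']

Pattern: exactly 4 of a word character, then one or more of a literal 'k' (captured); then one or more of a digit (captured); then the literal 'sk', then 3 to 6 of a digit (non-capturing group).
Matches to split on: at [2:18] → 'uXG7kk0233sk6857'.
Because the pattern has a capturing group, `split` also inserts each captured text between the pieces.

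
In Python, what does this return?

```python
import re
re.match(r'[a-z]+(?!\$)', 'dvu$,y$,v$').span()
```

The negative lookahead/lookbehind blocks any match where the forbidden context is present.
`re.match` only tries the pattern at the start of the string.
The match spans [0:2] → 'dv'.

(0, 2)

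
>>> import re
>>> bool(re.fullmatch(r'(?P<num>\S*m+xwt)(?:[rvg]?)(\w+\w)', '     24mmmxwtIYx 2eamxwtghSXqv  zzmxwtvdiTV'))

False

This matches zero or more of a non-whitespace character, then one or more of the literal 'm', then the literal 'xwt' (captured as 'num'); then optionally one of [rvg] (non-capturing group); then one or more of a word character, then a word character (captured).
`re.fullmatch` is like wrapping the pattern in `^…$` (in single-line mode).
Here the string isn't matched end-to-end, so the call returns None, and `bool(None)` is False.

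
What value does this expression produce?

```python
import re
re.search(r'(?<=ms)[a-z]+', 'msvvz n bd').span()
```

The lookaround is zero-width — it requires the adjacent text to match without consuming it, so the asserted text isn't part of the match.
The match spans [2:5] → 'vvz'.

(2, 5)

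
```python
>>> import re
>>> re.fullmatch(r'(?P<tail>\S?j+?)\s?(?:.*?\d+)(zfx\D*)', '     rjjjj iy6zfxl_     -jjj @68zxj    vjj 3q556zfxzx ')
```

None

For `fullmatch`, every character of the input must be accounted for by the pattern.
Here there's no way to consume every character, so the call returns None.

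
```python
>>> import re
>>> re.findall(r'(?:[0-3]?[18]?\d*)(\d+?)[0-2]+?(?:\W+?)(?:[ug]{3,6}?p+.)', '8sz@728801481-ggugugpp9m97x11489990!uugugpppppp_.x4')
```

['8', '9']

Because there's exactly one group, `findall` drops the full match and keeps group 1 from each hit.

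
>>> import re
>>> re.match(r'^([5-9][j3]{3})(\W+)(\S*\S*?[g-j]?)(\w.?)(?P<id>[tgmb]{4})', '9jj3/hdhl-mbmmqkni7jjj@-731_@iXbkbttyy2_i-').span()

`re.match` only tries the pattern at the start of the string.
The match spans [0:14] → '9jj3/hdhl-mbmm'.

(0, 14)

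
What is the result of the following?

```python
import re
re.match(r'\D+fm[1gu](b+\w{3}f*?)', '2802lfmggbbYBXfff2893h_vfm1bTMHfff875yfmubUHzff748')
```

None

`match` is anchored at position 0; if the pattern doesn't fit there, it returns None.
Here position 0 doesn't satisfy it, so the call returns None.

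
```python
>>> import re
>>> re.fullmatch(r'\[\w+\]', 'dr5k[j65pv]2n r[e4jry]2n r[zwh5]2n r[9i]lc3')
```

For `fullmatch`, every character of the input must be accounted for by the pattern.
Here the string isn't matched end-to-end, so the call returns None.

None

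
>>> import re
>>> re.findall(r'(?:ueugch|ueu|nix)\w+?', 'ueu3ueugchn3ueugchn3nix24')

['ueu3', 'ueugchn', 'ueugchn', 'nix2']

Alternation isn't longest-match — the leftmost alternative that fits at this position is chosen.
No capturing groups, so `findall` returns the 4 full match strings.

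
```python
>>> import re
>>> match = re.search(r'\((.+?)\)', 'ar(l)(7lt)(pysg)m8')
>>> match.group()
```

'(l)'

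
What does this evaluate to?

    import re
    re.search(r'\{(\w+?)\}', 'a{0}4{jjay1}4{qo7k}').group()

`re.search` tries every starting position until one works.
The match spans [1:4] → '{0}'.
Captured: group 1 = '0'.

'{0}'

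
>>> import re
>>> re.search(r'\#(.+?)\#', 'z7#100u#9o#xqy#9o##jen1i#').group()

A non-greedy quantifier consumes as few characters as it can — just enough that the remainder of the pattern still matches from where it stops; whatever follows it matches normally.
The match spans [2:8] → '#100u#'.

'#100u#'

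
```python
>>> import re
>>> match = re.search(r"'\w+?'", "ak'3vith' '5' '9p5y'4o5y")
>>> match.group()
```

"'3vith'"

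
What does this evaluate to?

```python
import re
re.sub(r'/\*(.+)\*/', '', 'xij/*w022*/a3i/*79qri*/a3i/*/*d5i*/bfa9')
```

'xijbfa9'

`sub` substitutes '' at each match site.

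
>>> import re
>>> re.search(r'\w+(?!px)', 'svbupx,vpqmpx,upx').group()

'svbupx'

The negative lookaround is zero-width — it rules out positions where the adjacent text would match, without consuming anything.
Unlike `match`, `search` isn't anchored — it looks for the pattern anywhere in the string.
The match spans [0:6] → 'svbupx'.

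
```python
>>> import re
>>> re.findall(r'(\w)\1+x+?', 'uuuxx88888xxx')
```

After group 1 captures some text, `\1` only succeeds where that same text appears again.
One capturing group, so `findall` returns just the captured substring from each match — 2 in all.

['u', '8']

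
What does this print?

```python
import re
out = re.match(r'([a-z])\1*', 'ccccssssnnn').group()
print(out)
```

cccc

`\1` has to match the exact text group 1 already captured.
`re.match` won't scan ahead — the pattern has to work from the very first character.
The match spans [0:4] → 'cccc'.
Captured: group 1 = 'c'.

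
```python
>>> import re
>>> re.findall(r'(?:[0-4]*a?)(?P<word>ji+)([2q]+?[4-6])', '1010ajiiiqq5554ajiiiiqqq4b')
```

This matches zero or more of a character in [0-4], then optionally the literal 'a' (non-capturing group); then the literal 'j', then one or more of the literal 'i' (captured as 'word'); then one or more of one of [2q] (lazy), then a character in [4-6] (captured).
Multiple groups make `findall` return tuples — one 2-tuple for each match.

[('jiii', 'qq5'), ('jiiii', 'qqq4')]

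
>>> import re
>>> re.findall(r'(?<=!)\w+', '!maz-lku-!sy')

The lookaround is zero-width — it requires the adjacent text to match without consuming it, so the asserted text isn't part of the match.
Scanning left to right: at [1:4] → 'maz'; at [10:12] → 'sy'.
Since nothing is captured, `findall` lists the 2 matched substrings directly.

['maz', 'sy']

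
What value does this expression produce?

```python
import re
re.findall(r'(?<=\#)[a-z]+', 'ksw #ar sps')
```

['ar']

Lookahead/lookbehind check context without consuming it, so the matched span excludes the asserted characters.
`findall` yields the raw match text (1 of them) because the pattern has no groups.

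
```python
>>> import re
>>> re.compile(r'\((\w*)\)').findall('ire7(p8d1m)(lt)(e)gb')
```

['p8d1m', 'lt', 'e']

One capturing group, so `findall` returns just the captured substring from each match — 3 in all.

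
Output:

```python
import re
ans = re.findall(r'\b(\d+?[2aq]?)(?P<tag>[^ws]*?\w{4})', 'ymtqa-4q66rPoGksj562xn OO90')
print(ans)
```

The pattern matches a word boundary (`\b`, zero-width); then one or more of a digit (lazy), then optionally one of [2aq] (captured); then zero or more of any character except [ws] (lazy), then exactly 4 of a word character (captured as 'tag').
Scanning left to right: at [6:12] match '4q66rP', groups = ('4q', '66rP').
2 groups means the one result is a tuple of 2 captured strings — 1 here.

[('4q', '66rP')]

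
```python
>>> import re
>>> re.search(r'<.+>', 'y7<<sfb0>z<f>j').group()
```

`re.search` tries every starting position until one works.
The match spans [2:13] → '<<sfb0>z<f>'.

'<<sfb0>z<f>'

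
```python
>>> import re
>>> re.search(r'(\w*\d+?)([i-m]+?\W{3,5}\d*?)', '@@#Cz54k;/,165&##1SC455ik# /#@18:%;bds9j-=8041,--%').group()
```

'Cz54k;/,'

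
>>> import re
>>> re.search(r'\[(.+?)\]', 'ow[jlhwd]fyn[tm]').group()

'[jlhwd]'

With the lazy modifier that quantifier settles for the fewest repetitions that let the rest of the pattern succeed (the atoms after it are unaffected and can still be greedy).
`re.search` scans for the first position where the pattern succeeds.
The match spans [2:9] → '[jlhwd]'.
Captured: group 1 = 'jlhwd'.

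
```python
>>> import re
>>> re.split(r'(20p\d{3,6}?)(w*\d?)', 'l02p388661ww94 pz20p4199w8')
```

Pattern: the literal '20p', then 3 to 6 of a digit (lazy) (captured); then zero or more of the literal 'w', then optionally a digit (captured).
Matches to split on: at [17:24] → '20p4199'.
With a capturing group present, the delimiter's captured portion is kept in the result list.

['l02p388661ww94 pz', '20p419', '9', 'w8']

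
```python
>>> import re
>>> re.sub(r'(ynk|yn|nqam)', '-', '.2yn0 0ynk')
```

'.2-0 0-'

The regex engine tests alternatives in the order written; an earlier branch that matches wins even if a later one would match more.
Matches: at [2:4] → 'yn'; at [7:10] → 'ynk'.
`sub` substitutes '-' at each match site.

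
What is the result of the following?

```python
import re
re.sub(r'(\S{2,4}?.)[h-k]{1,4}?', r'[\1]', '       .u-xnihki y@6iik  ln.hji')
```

'       [.u-xn]hki [y@6]ik  [ln.]ji'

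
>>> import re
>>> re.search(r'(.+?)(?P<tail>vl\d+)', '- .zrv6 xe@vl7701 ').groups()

('- .zrv6 xe@', 'vl7701')

The match spans [0:17] → '- .zrv6 xe@vl7701'.
Captured: group 1 = '- .zrv6 xe@', group 2 = 'vl7701'.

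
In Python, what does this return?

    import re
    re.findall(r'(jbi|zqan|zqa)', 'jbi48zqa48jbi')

['jbi', 'zqa', 'jbi']

With a single group, `findall` returns only what that group captured — 3 items.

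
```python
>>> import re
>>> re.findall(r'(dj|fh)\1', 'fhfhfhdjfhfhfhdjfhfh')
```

['fh', 'fh', 'fh']

`\1` has to match the exact text group 1 already captured.
Walking the string: at [0:4] match 'fhfh', group 1 = 'fh'; at [8:12] match 'fhfh', group 1 = 'fh'; at [16:20] match 'fhfh', group 1 = 'fh'.
One capturing group, so `findall` returns just the captured substring from each match — 3 in all.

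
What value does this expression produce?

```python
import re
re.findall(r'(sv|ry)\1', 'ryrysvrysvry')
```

['ry']

A backreference is literal: `\1` must see the identical characters the first group matched.
Walking the string: at [0:4] match 'ryry', group 1 = 'ry'.
One capturing group, so `findall` returns just the captured substring from the one match — 1 in all.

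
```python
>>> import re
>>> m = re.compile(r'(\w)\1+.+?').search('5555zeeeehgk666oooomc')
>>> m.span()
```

(0, 5)

After group 1 captures some text, `\1` only succeeds where that same text appears again.
The match spans [0:5] → '5555z'.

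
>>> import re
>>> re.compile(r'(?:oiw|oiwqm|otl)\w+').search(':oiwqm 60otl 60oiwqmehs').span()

(1, 6)

`re.search` scans for the first position where the pattern succeeds.
The match spans [1:6] → 'oiwqm'.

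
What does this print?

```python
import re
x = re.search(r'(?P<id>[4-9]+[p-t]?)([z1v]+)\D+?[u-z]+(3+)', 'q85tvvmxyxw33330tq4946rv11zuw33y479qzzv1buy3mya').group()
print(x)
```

This matches one or more of a character in [4-9], then optionally a character in [p-t] (captured as 'id'); then one or more of one of [z1v] (captured); then one or more of a non-digit (lazy), then one or more of a character in [u-z]; then one or more of a literal '3' (captured).
The match spans [1:15] → '85tvvmxyxw3333'.

85tvvmxyxw3333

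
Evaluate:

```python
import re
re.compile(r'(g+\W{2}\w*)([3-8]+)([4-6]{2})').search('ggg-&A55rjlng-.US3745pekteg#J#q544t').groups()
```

Pattern: one or more of a literal 'g', then exactly 2 of a non-word character, then zero or more of a word character (captured); then one or more of a character in [3-8] (captured); then exactly 2 of a character in [4-6] (captured).
`search` walks the string left to right and returns the first match it finds.
The match spans [12:21] → 'g-.US3745'.
Captured: group 1 = 'g-.US3', group 2 = '7', group 3 = '45'.

('g-.US3', '7', '45')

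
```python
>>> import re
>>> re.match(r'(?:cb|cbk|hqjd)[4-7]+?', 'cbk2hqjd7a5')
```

`match` is anchored at position 0; if the pattern doesn't fit there, it returns None.
Here the string doesn't start with a match, so the call returns None.

None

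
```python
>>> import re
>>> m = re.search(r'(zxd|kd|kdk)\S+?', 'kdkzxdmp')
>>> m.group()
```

`|` is ordered: at each position the engine commits to the first alternative that works.
`re.search` scans for the first position where the pattern succeeds.
The match spans [0:3] → 'kdk'.
Captured: group 1 = 'kd'.

'kdk'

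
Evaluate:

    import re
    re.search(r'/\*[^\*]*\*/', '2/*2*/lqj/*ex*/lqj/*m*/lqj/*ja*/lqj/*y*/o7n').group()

'/*2*/'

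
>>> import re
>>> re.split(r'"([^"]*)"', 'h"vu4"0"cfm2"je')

With a capturing group present, the delimiter's captured portion is kept in the result list.

['h', 'vu4', '0', 'cfm2', 'je']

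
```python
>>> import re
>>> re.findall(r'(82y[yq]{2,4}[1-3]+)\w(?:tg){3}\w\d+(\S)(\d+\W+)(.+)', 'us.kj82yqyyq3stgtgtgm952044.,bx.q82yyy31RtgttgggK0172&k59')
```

Pattern: the literal '82y', then 2 to 4 of one of [yq], then one or more of a character in [1-3] (captured); then a word character, then the literal 'tg' repeated 3 times; then a word character, then one or more of a digit; then a non-whitespace character (captured); then one or more of a digit, then one or more of a non-word character (captured); then one or more of any character (captured).
Walking the string: at [5:57] match '82yqyyq3stgtgtgm952044.,bx.q82yyy31RtgttgggK0172&k59', groups = ('82yqyyq3', '4', '4.,', 'bx.q82yyy31RtgttgggK0172&k59').
Multiple groups make `findall` return tuples — one 4-tuple for the one match.

[('82yqyyq3', '4', '4.,', 'bx.q82yyy31RtgttgggK0172&k59')]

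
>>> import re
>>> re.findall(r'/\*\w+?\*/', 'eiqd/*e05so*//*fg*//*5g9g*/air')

Scanning left to right: at [4:13] → '/*e05so*/'; at [13:19] → '/*fg*/'; at [19:27] → '/*5g9g*/'.
No capturing groups, so `findall` returns the 3 full match strings.

['/*e05so*/', '/*fg*/', '/*5g9g*/']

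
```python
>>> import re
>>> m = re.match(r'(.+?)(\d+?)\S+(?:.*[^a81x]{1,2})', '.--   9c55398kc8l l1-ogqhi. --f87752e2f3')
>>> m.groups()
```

The match spans [0:40] → '.--   9c55398kc8l l1-ogqhi. --f87752e2f3'.
Captured: group 1 = '.--   ', group 2 = '9'.

('.--   ', '9')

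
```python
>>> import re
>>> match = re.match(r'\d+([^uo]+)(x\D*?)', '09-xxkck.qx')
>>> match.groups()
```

The match spans [0:11] → '09-xxkck.qx'.
Captured: group 1 = '-xxkck.q', group 2 = 'x'.

('-xxkck.q', 'x')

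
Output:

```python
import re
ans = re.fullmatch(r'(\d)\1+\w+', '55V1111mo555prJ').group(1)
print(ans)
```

5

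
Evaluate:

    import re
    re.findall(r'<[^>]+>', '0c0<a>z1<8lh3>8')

['<a>', '<8lh3>']

With no groups in the pattern, `findall` gives back each whole match — 2 here.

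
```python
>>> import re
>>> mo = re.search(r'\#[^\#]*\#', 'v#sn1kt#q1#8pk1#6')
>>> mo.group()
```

'#sn1kt#'

`re.search` tries every starting position until one works.
The match spans [1:8] → '#sn1kt#'.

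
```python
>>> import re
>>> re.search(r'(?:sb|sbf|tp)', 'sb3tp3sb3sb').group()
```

'sb'

The match spans [0:2] → 'sb'.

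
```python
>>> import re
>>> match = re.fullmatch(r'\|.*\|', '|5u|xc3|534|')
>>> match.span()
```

`re.fullmatch` is like wrapping the pattern in `^…$` (in single-line mode).
The match spans [0:12] → '|5u|xc3|534|'.

(0, 12)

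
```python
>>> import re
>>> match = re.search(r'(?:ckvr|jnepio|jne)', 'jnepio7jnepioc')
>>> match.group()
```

`|` is ordered: at each position the engine commits to the first alternative that works.
`re.search` tries every starting position until one works.
The match spans [0:6] → 'jnepio'.

'jnepio'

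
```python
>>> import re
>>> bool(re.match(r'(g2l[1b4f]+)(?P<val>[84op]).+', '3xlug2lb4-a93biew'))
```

This matches the literal 'g2l', then one or more of one of [1b4f] (captured); then one of [84op] (captured as 'val'); then one or more of any character.
With `match`, the pattern is implicitly anchored at the beginning.
Here the pattern fails at index 0, so the call returns None, and `bool(None)` is False.

False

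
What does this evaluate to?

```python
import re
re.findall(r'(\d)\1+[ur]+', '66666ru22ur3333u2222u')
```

['6', '2', '3', '2']

`\1` has to match the exact text group 1 already captured.
Matches: at [0:7] match '66666ru', group 1 = '6'; at [7:11] match '22ur', group 1 = '2'; at [11:16] match '3333u', group 1 = '3'; at [16:21] match '2222u', group 1 = '2'.
One capturing group, so `findall` returns just the captured substring from each match — 4 in all.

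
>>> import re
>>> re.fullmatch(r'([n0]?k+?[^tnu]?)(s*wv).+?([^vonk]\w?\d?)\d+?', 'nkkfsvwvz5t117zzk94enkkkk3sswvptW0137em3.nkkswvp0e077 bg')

None

Pattern: optionally one of [n0], then one or more of the literal 'k' (lazy), then optionally any character except [tnu] (captured); then zero or more of a literal 's', then the literal 'wv' (captured); then one or more of any character (lazy); then any character except [vonk], then optionally a word character, then optionally a digit (captured); then one or more of a digit (lazy).
`re.fullmatch` requires the pattern to consume the entire string.
Here the pattern can't cover the whole string, so the call returns None.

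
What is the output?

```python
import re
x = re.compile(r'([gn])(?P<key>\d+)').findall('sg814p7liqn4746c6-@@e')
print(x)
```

Pattern: one of [gn] (captured); then one or more of a digit (captured as 'key').
Walking the string: at [1:5] match 'g814', groups = ('g', '814'); at [10:15] match 'n4746', groups = ('n', '4746').
Multiple groups make `findall` return tuples — one 2-tuple for each match.

[('g', '814'), ('n', '4746')]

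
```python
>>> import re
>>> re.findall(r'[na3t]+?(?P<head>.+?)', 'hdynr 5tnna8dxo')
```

The pattern matches one or more of one of [na3t] (lazy); then one or more of any character (lazy) (captured as 'head').
With the lazy modifier that quantifier settles for the fewest repetitions that let the rest of the pattern succeed (the atoms after it are unaffected and can still be greedy).
Scanning left to right: at [3:5] match 'nr', group 1 = 'r'; at [7:9] match 'tn', group 1 = 'n'; at [9:11] match 'na', group 1 = 'a'.
`findall` collects group 1 from each match (3 total).

['r', 'n', 'a']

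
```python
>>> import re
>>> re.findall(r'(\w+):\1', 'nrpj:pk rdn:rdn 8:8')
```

['rdn', '8']

A backreference is literal: `\1` must see the identical characters the first group matched.
With a single group, `findall` returns only what that group captured — 2 items.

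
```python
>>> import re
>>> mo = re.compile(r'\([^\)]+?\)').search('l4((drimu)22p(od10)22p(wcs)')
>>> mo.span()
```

(2, 10)

`re.search` tries every starting position until one works.
The match spans [2:10] → '((drimu)'.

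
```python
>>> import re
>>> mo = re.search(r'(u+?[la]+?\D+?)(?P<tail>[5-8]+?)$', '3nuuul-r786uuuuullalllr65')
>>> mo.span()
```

The pattern matches one or more of a literal 'u' (lazy), then one or more of one of [la] (lazy), then one or more of a non-digit (lazy) (captured); then one or more of a character in [5-8] (lazy) (captured as 'tail'); then anchored at the end.
`search` walks the string left to right and returns the first match it finds.
The match spans [11:25] → 'uuuuullalllr65'.
Captured: group 1 = 'uuuuullalllr', group 2 = '65'.

(11, 25)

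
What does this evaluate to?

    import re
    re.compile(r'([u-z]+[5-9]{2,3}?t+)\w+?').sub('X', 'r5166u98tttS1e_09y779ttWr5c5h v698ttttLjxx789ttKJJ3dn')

With the lazy modifier that quantifier settles for the fewest repetitions that let the rest of the pattern succeed (the atoms after it are unaffected and can still be greedy).
`sub` substitutes 'X' at each match site.

'r5166X1e_09Xr5c5h XjXJJ3dn'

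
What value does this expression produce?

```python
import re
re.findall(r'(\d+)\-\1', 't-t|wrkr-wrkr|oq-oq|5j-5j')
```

[]

One capturing group, so `findall` returns just the captured substring from each match — 0 in all.
Nothing in the string satisfies the pattern, so the list is empty.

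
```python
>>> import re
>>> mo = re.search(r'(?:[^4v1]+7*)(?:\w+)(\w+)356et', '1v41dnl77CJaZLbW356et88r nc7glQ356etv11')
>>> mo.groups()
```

This matches one or more of any character except [4v1], then zero or more of the literal '7' (non-capturing group); then one or more of a word character (non-capturing group); then one or more of a word character (captured); then the literal '35', then the literal '6et'.
`re.search` scans for the first position where the pattern succeeds.
The match spans [4:36] → 'dnl77CJaZLbW356et88r nc7glQ356et'.
Captured: group 1 = 'Q'.

('Q',)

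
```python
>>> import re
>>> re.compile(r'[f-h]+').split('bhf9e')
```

['b', '9e']

Each match becomes a cut point; 2 segments remain.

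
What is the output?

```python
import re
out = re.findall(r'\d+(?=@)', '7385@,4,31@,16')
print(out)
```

['7385', '31']

The `(?=…)`/`(?<=…)` assertion just peeks at neighbouring text; it doesn't advance the match position.
`findall` yields the raw match text (2 of them) because the pattern has no groups.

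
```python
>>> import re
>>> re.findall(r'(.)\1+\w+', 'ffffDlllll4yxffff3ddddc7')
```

`\1` has to match the exact text group 1 already captured.
Walking the string: at [0:24] match 'ffffDlllll4yxffff3ddddc7', group 1 = 'f'.
One capturing group, so `findall` returns just the captured substring from the one match — 1 in all.

['f']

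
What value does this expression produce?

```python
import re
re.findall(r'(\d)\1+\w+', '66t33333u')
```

['6']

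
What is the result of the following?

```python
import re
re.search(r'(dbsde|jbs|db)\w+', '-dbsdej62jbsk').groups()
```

('dbsde',)

The match spans [1:13] → 'dbsdej62jbsk'.
Captured: group 1 = 'dbsde'.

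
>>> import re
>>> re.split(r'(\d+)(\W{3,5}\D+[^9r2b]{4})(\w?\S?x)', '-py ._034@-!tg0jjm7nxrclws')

['-py ._', '034', '@-!tg0jjm', '7nx', 'rclws']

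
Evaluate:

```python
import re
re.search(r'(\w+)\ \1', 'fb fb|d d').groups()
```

('fb',)

The match spans [0:5] → 'fb fb'.
Captured: group 1 = 'fb'.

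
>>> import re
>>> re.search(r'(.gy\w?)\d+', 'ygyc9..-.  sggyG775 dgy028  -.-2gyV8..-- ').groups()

The match spans [0:5] → 'ygyc9'.
Captured: group 1 = 'ygyc'.

('ygyc',)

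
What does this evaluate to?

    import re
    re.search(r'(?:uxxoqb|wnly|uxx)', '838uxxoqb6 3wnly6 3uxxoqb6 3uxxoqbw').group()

Alternation isn't longest-match — the leftmost alternative that fits at this position is chosen.
`search` walks the string left to right and returns the first match it finds.
The match spans [3:9] → 'uxxoqb'.

'uxxoqb'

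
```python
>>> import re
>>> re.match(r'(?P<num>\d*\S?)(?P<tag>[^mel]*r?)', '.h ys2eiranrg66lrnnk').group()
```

This matches zero or more of a digit, then optionally a non-whitespace character (captured as 'num'); then zero or more of any character except [mel], then optionally a literal 'r' (captured as 'tag').
`match` is anchored at position 0; if the pattern doesn't fit there, it returns None.
The match spans [0:6] → '.h ys2'.
Captured: group 1 = '.', group 2 = 'h ys2'.

'.h ys2'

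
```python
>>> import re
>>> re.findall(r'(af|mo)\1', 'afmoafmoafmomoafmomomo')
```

['mo', 'mo']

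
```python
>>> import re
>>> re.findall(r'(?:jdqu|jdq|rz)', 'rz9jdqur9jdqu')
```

['rz', 'jdqu', 'jdqu']

Alternation tries branches left to right and keeps the first one that lets the overall match succeed at that position.
Scanning left to right: at [0:2] → 'rz'; at [3:7] → 'jdqu'; at [9:13] → 'jdqu'.
With no groups in the pattern, `findall` gives back each whole match — 3 here.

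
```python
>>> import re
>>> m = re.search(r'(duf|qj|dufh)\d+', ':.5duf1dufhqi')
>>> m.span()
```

(3, 7)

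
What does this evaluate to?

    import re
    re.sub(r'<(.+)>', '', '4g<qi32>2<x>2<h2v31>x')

'4gx'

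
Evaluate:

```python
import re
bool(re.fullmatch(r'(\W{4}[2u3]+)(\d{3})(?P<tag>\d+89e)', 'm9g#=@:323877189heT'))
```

False

Pattern: exactly 4 of a non-word character, then one or more of one of [2u3] (captured); then exactly 3 of a digit (captured); then one or more of a digit, then the literal '89e' (captured as 'tag').
For `fullmatch`, every character of the input must be accounted for by the pattern.
Here the pattern can't cover the whole string, so the call returns None, and `bool(None)` is False.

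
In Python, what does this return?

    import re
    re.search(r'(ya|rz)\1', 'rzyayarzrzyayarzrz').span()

(2, 6)

A backreference is literal: `\1` must see the identical characters the first group matched.
The match spans [2:6] → 'yaya'.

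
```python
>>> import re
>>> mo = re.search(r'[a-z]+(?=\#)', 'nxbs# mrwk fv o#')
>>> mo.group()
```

The `(?=…)`/`(?<=…)` assertion just peeks at neighbouring text; it doesn't advance the match position.
`re.search` scans for the first position where the pattern succeeds.
The match spans [0:4] → 'nxbs'.

'nxbs'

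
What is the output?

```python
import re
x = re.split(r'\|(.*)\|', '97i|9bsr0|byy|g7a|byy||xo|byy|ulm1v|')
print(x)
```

['97i', '9bsr0|byy|g7a|byy||xo|byy|ulm1v', '']

Because the pattern has a capturing group, `split` also inserts each captured text between the pieces.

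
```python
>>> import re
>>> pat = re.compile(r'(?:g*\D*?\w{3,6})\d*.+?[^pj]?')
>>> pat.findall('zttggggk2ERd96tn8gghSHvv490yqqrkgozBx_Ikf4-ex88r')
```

['zttggggk', '2ERd96tn', '8gghSHvv', '490yqqrk', 'gozBx_Ikf', '-ex88r']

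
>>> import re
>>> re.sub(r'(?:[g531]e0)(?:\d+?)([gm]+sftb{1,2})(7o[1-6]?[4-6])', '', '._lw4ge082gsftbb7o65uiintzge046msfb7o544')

'._lw4uiintzge046msfb7o544'

Pattern: one of [g531], then the literal 'e0' (non-capturing group); then one or more of a digit (lazy) (non-capturing group); then one or more of one of [gm], then the literal 'sft', then 1 to 2 of the literal 'b' (captured); then the literal '7o', then optionally a character in [1-6], then a character in [4-6] (captured).
Each match is replaced by ''.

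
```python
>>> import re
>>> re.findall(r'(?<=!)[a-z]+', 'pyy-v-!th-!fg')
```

['th', 'fg']

Lookahead/lookbehind check context without consuming it, so the matched span excludes the asserted characters.
`findall` yields the raw match text (2 of them) because the pattern has no groups.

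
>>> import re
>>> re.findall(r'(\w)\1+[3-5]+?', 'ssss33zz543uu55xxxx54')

`\1` has to match the exact text group 1 already captured.
Walking the string: at [0:5] match 'ssss3', group 1 = 's'; at [6:9] match 'zz5', group 1 = 'z'; at [11:14] match 'uu5', group 1 = 'u'; at [15:20] match 'xxxx5', group 1 = 'x'.
With a single group, `findall` returns only what that group captured — 4 items.

['s', 'z', 'u', 'x']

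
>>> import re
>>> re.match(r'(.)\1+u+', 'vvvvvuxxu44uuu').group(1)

'v'

The match spans [0:6] → 'vvvvvu'.
Captured: group 1 = 'v'.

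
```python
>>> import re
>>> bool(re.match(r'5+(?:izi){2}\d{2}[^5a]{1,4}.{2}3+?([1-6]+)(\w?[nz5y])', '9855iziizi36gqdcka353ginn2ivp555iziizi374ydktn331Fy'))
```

Pattern: one or more of the literal '5', then the literal 'izi' repeated 2 times, then exactly 2 of a digit; then 1 to 4 of any character except [5a], then exactly 2 of any character, then one or more of the literal '3' (lazy); then one or more of a character in [1-6] (captured); then optionally a word character, then one of [nz5y] (captured).
`re.match` won't scan ahead — the pattern has to work from the very first character.
Here the pattern fails at index 0, so the call returns None, and `bool(None)` is False.

False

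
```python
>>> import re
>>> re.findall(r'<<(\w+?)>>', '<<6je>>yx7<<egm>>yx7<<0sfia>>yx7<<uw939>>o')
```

['6je', 'egm', '0sfia', 'uw939']

Because there's exactly one group, `findall` drops the full match and keeps group 1 from each hit.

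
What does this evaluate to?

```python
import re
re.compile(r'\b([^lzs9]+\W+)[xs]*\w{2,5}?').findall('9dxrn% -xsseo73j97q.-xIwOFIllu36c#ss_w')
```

['% -', '.-']

The pattern matches a word boundary (`\b`, zero-width); then one or more of any character except [lzs9], then one or more of a non-word character (captured); then zero or more of one of [xs], then 2 to 5 of a word character (lazy).
Scanning left to right: at [5:13] match '% -xsseo', group 1 = '% -'; at [19:24] match '.-xIw', group 1 = '.-'.
`findall` collects group 1 from each match (2 total).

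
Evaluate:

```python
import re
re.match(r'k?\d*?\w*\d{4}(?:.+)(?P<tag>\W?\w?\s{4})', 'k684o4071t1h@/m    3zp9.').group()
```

'k684o4071t1h@/m    '

This matches optionally the literal 'k', then zero or more of a digit (lazy), then zero or more of a word character; then exactly 4 of a digit; then one or more of any character (non-capturing group); then optionally a non-word character, then optionally a word character, then exactly 4 of whitespace (captured as 'tag').
`match` is anchored at position 0; if the pattern doesn't fit there, it returns None.
The match spans [0:19] → 'k684o4071t1h@/m    '.
Captured: group 1 = '    '.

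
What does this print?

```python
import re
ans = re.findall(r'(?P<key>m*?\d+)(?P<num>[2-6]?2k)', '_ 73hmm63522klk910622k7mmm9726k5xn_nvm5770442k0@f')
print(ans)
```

[('mm6352', '2k'), ('91062', '2k'), ('m577044', '2k')]

This matches zero or more of a literal 'm' (lazy), then one or more of a digit (captured as 'key'); then optionally a character in [2-6], then the literal '2k' (captured as 'num').
Matches: at [5:13] match 'mm63522k', groups = ('mm6352', '2k'); at [15:22] match '910622k', groups = ('91062', '2k'); at [37:46] match 'm5770442k', groups = ('m577044', '2k').
`findall` packs the 2 group values into a tuple for every match.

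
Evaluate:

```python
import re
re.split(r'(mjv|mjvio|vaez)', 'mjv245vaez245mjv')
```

Matches to split on: at [0:3] → 'mjv'; at [6:10] → 'vaez'; at [13:16] → 'mjv'.
`re.split` interleaves the captured-group text with the surrounding fragments.

['', 'mjv', '245', 'vaez', '245', 'mjv', '']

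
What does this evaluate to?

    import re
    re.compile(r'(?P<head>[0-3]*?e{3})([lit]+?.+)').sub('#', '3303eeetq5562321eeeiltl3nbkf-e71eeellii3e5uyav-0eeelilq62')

Every occurrence is swapped for '#'.

'#'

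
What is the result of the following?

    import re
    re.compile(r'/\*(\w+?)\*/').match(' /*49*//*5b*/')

None

`re.match` only tries the pattern at the start of the string.
Here the string doesn't start with a match, so the call returns None.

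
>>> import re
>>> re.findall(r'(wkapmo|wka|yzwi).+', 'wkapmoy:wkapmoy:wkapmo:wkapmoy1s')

['wkapmo']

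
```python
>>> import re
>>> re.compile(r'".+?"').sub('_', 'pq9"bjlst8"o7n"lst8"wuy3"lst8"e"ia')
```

The `?` after the quantifier makes it lazy — it takes as little as possible before letting the rest of the pattern try.
Matches: at [3:11] → '"bjlst8"'; at [14:20] → '"lst8"'; at [24:30] → '"lst8"'.
`sub` substitutes '_' at each match site.

'pq9_o7n_wuy3_e"ia'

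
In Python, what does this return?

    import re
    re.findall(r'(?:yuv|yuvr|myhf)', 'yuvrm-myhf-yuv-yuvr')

['yuv', 'myhf', 'yuv', 'yuv']

Branches in `(...|...)` are attempted left-to-right; the first branch that allows the whole pattern to succeed is taken.
With no groups in the pattern, `findall` gives back each whole match — 4 here.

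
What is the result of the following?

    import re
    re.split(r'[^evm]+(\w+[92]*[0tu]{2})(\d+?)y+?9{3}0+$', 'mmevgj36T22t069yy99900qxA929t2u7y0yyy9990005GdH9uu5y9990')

This matches one or more of any character except [evm]; then one or more of a word character, then zero or more of one of [92], then exactly 2 of one of [0tu] (captured); then one or more of a digit (lazy) (captured); then one or more of the literal 'y' (lazy), then exactly 3 of a literal '9', then one or more of the literal '0'; then anchored at the end.
Matches to split on: at [4:56] → 'gj36T22t069yy99900qxA929t2u7y0yyy9990005GdH9uu5y9990'.
The group in the pattern means `split` returns the separators' captures alongside the pieces.

['mmev', '9uu', '5', '']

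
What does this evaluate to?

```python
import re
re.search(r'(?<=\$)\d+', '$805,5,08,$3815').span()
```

(1, 4)

The lookaround is zero-width — it requires the adjacent text to match without consuming it, so the asserted text isn't part of the match.
The match spans [1:4] → '805'.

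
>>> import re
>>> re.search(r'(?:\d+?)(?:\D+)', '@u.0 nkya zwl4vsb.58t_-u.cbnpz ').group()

This matches one or more of a digit (lazy) (non-capturing group); then one or more of a non-digit (non-capturing group).
`re.search` scans for the first position where the pattern succeeds.
The match spans [3:13] → '0 nkya zwl'.

'0 nkya zwl'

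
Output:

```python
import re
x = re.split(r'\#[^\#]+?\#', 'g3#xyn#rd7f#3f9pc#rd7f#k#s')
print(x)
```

Matches to split on: at [2:7] → '#xyn#'; at [11:18] → '#3f9pc#'; at [22:25] → '#k#'.
`split` removes every match and returns the 4 fragments in between.

['g3', 'rd7f', 'rd7f', 's']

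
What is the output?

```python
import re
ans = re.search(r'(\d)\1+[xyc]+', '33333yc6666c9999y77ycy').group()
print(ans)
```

33333yc

A backreference is literal: `\1` must see the identical characters the first group matched.
The match spans [0:7] → '33333yc'.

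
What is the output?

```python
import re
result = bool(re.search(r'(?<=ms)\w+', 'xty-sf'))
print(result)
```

The positive lookaround only admits positions where the adjacent text matches; those characters stay outside the span.
`search` walks the string left to right and returns the first match it finds.
Here nothing in the string fits, so the call returns None, and `bool(None)` is False.

False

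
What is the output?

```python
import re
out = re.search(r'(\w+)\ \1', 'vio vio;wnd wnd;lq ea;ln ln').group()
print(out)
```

`\1` is not a pattern — it's the concrete string captured by group 1, re-applied verbatim.
The match spans [0:7] → 'vio vio'.

vio vio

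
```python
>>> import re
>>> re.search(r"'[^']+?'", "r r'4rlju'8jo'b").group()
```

"'4rlju'"

`search` walks the string left to right and returns the first match it finds.
The match spans [3:10] → "'4rlju'".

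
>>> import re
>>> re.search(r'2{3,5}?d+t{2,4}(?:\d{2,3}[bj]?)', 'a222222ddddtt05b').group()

The pattern matches 3 to 5 of a literal '2' (lazy), then one or more of the literal 'd', then 2 to 4 of a literal 't'; then 2 to 3 of a digit, then optionally one of [bj] (non-capturing group).
`re.search` tries every starting position until one works.
The match spans [2:16] → '22222ddddtt05b'.

'22222ddddtt05b'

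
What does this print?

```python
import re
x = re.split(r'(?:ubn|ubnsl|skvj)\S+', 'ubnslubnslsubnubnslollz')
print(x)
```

Matches to split on: at [0:23] → 'ubnslubnslsubnubnslollz'.
`split` removes every match and returns the 2 fragments in between.

['', '']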